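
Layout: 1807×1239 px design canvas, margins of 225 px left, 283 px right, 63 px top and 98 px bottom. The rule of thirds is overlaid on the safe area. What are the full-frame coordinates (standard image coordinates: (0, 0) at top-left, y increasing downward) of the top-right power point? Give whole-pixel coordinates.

x = 1091 px, y = 422 px

Content width = 1807 − 225 − 283 = 1299 px; content height = 1239 − 63 − 98 = 1078 px.
Top-right is two-thirds across and one-third down within the safe area.
x = 225 + 2 × 1299/3 = 225 + 866.00 ≈ 1091
y = 63 + 1 × 1078/3 = 63 + 359.33 ≈ 422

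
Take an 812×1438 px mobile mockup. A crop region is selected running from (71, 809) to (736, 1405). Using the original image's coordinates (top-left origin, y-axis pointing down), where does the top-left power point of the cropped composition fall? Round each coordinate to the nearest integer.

(293, 1008)

Crop width = 736 − 71 = 665 px; one third is 221.67 px.
Crop height = 1405 − 809 = 596 px; one third is 198.67 px.
The top-left point is one-third across and one-third down within the crop:
x = 71 + 1 × 221.67 ≈ 293; y = 809 + 1 × 198.67 ≈ 1008.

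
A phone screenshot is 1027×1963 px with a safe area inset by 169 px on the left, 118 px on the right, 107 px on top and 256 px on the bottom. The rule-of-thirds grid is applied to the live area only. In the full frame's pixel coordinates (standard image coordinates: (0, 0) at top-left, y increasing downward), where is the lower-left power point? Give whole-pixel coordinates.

Content width = 1027 − 169 − 118 = 740 px; content height = 1963 − 107 − 256 = 1600 px.
Lower-left is one-third across and two-thirds down within the live area.
x = 169 + 1 × 740/3 = 169 + 246.67 ≈ 416
y = 107 + 2 × 1600/3 = 107 + 1066.67 ≈ 1174

(416, 1174)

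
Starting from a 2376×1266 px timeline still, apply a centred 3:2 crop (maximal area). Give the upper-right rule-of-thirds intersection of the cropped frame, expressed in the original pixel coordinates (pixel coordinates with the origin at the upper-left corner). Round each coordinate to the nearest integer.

2376/1266 > 3/2, so the 3:2 crop keeps the full height 1266 and trims width to 1266 × 3/2 = 1899.00 px.
Left offset = (2376 − 1899.00)/2 = 238.50 px; top offset = 0.
Upper-right is two-thirds across and one-third down within the crop:
x = 238.50 + 2 × 1899.00/3 ≈ 1505; y = 0.00 + 1 × 1266.00/3 ≈ 422.

x = 1505 px, y = 422 px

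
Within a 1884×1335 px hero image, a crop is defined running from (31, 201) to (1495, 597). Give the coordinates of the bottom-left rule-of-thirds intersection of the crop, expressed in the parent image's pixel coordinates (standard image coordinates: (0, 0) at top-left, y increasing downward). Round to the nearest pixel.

Crop width = 1495 − 31 = 1464 px; one third is 488.00 px.
Crop height = 597 − 201 = 396 px; one third is 132.00 px.
The bottom-left point is one-third across and two-thirds down within the crop:
x = 31 + 1 × 488.00 ≈ 519; y = 201 + 2 × 132.00 ≈ 465.

x = 519 px, y = 465 px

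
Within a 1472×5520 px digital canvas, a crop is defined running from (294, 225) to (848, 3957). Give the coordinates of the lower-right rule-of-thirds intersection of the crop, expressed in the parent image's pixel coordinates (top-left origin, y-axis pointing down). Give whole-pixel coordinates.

x = 663 px, y = 2713 px

Crop width = 848 − 294 = 554 px; one third is 184.67 px.
Crop height = 3957 − 225 = 3732 px; one third is 1244.00 px.
The lower-right point is two-thirds across and two-thirds down within the crop:
x = 294 + 2 × 184.67 ≈ 663; y = 225 + 2 × 1244.00 ≈ 2713.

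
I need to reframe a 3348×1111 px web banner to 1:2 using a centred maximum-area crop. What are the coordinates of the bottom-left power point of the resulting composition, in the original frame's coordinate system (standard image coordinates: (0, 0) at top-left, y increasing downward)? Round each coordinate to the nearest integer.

x = 1581 px, y = 741 px

3348/1111 > 1/2, so the 1:2 crop keeps the full height 1111 and trims width to 1111 × 1/2 = 555.50 px.
Left offset = (3348 − 555.50)/2 = 1396.25 px; top offset = 0.
Bottom-left is one-third across and two-thirds down within the crop:
x = 1396.25 + 1 × 555.50/3 ≈ 1581; y = 0.00 + 2 × 1111.00/3 ≈ 741.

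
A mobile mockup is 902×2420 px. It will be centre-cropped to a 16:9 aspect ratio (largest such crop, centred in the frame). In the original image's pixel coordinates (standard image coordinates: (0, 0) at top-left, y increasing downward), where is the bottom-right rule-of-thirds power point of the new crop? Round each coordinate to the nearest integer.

902/2420 < 16/9, so the 16:9 crop keeps the full width 902 and trims height to 902 × 9/16 = 507.38 px.
Top offset = (2420 − 507.38)/2 = 956.31 px; left offset = 0.
Bottom-right is two-thirds across and two-thirds down within the crop:
x = 0.00 + 2 × 902.00/3 ≈ 601; y = 956.31 + 2 × 507.38/3 ≈ 1295.

x = 601 px, y = 1295 px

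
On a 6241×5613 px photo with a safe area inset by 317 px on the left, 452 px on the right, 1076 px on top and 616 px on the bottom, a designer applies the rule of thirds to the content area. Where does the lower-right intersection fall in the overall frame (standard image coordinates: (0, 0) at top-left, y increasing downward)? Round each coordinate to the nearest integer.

Content width = 6241 − 317 − 452 = 5472 px; content height = 5613 − 1076 − 616 = 3921 px.
Lower-right is two-thirds across and two-thirds down within the content area.
x = 317 + 2 × 5472/3 = 317 + 3648.00 ≈ 3965
y = 1076 + 2 × 3921/3 = 1076 + 2614.00 ≈ 3690

(3965, 3690)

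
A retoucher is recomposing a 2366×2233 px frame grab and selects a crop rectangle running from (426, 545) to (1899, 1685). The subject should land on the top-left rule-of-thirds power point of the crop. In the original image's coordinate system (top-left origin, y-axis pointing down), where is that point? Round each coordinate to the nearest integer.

x = 917 px, y = 925 px

Crop width = 1899 − 426 = 1473 px; one third is 491.00 px.
Crop height = 1685 − 545 = 1140 px; one third is 380.00 px.
The top-left point is one-third across and one-third down within the crop:
x = 426 + 1 × 491.00 ≈ 917; y = 545 + 1 × 380.00 ≈ 925.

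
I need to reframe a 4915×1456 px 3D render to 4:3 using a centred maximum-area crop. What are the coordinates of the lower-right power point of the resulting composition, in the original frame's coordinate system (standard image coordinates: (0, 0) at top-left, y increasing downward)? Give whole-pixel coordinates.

4915/1456 > 4/3, so the 4:3 crop keeps the full height 1456 and trims width to 1456 × 4/3 = 1941.33 px.
Left offset = (4915 − 1941.33)/2 = 1486.83 px; top offset = 0.
Lower-right is two-thirds across and two-thirds down within the crop:
x = 1486.83 + 2 × 1941.33/3 ≈ 2781; y = 0.00 + 2 × 1456.00/3 ≈ 971.

x = 2781 px, y = 971 px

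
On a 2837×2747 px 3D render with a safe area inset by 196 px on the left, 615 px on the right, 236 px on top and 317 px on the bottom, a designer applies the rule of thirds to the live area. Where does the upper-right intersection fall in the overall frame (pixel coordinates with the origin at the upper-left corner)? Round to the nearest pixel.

Content width = 2837 − 196 − 615 = 2026 px; content height = 2747 − 236 − 317 = 2194 px.
Upper-right is two-thirds across and one-third down within the live area.
x = 196 + 2 × 2026/3 = 196 + 1350.67 ≈ 1547
y = 236 + 1 × 2194/3 = 236 + 731.33 ≈ 967

x = 1547 px, y = 967 px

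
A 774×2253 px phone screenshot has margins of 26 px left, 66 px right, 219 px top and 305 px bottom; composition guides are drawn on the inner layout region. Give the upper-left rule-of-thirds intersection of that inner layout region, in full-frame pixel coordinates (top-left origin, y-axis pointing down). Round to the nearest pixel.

Content width = 774 − 26 − 66 = 682 px; content height = 2253 − 219 − 305 = 1729 px.
Upper-left is one-third across and one-third down within the inner layout region.
x = 26 + 1 × 682/3 = 26 + 227.33 ≈ 253
y = 219 + 1 × 1729/3 = 219 + 576.33 ≈ 795

(253, 795)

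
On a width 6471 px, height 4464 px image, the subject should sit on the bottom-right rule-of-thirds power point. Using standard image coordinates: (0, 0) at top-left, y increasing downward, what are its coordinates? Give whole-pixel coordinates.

The bottom-right point sits two-thirds of the way across and two-thirds of the way down.
x = 2 × 6471/3 ≈ 4314; y = 2 × 4464/3 ≈ 2976.

(4314, 2976)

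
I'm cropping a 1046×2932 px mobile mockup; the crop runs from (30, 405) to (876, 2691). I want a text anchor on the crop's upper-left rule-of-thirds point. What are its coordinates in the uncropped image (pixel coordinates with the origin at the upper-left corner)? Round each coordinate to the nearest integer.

(312, 1167)

Crop width = 876 − 30 = 846 px; one third is 282.00 px.
Crop height = 2691 − 405 = 2286 px; one third is 762.00 px.
The upper-left point is one-third across and one-third down within the crop:
x = 30 + 1 × 282.00 ≈ 312; y = 405 + 1 × 762.00 ≈ 1167.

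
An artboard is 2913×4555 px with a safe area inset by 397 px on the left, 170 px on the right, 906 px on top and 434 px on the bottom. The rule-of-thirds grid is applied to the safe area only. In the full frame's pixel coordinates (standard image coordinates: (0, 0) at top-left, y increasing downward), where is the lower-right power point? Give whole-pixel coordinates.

(1961, 3049)

Content width = 2913 − 397 − 170 = 2346 px; content height = 4555 − 906 − 434 = 3215 px.
Lower-right is two-thirds across and two-thirds down within the safe area.
x = 397 + 2 × 2346/3 = 397 + 1564.00 ≈ 1961
y = 906 + 2 × 3215/3 = 906 + 2143.33 ≈ 3049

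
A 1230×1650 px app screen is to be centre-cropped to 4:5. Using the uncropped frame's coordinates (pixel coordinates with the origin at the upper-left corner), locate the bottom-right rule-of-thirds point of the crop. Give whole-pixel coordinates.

(820, 1081)

1230/1650 < 4/5, so the 4:5 crop keeps the full width 1230 and trims height to 1230 × 5/4 = 1537.50 px.
Top offset = (1650 − 1537.50)/2 = 56.25 px; left offset = 0.
Bottom-right is two-thirds across and two-thirds down within the crop:
x = 0.00 + 2 × 1230.00/3 ≈ 820; y = 56.25 + 2 × 1537.50/3 ≈ 1081.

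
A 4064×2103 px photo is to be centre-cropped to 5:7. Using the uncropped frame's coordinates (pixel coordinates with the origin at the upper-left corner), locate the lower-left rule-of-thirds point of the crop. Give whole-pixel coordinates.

x = 1782 px, y = 1402 px

4064/2103 > 5/7, so the 5:7 crop keeps the full height 2103 and trims width to 2103 × 5/7 = 1502.14 px.
Left offset = (4064 − 1502.14)/2 = 1280.93 px; top offset = 0.
Lower-left is one-third across and two-thirds down within the crop:
x = 1280.93 + 1 × 1502.14/3 ≈ 1782; y = 0.00 + 2 × 2103.00/3 ≈ 1402.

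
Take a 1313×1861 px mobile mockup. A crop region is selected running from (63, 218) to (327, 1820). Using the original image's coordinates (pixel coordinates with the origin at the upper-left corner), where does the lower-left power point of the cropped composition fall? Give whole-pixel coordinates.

Crop width = 327 − 63 = 264 px; one third is 88.00 px.
Crop height = 1820 − 218 = 1602 px; one third is 534.00 px.
The lower-left point is one-third across and two-thirds down within the crop:
x = 63 + 1 × 88.00 ≈ 151; y = 218 + 2 × 534.00 ≈ 1286.

x = 151 px, y = 1286 px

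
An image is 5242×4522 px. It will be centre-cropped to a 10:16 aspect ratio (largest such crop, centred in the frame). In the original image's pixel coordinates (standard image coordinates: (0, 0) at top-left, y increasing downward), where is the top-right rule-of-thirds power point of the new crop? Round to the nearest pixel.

x = 3092 px, y = 1507 px

5242/4522 > 10/16, so the 10:16 crop keeps the full height 4522 and trims width to 4522 × 10/16 = 2826.25 px.
Left offset = (5242 − 2826.25)/2 = 1207.88 px; top offset = 0.
Top-right is two-thirds across and one-third down within the crop:
x = 1207.88 + 2 × 2826.25/3 ≈ 3092; y = 0.00 + 1 × 4522.00/3 ≈ 1507.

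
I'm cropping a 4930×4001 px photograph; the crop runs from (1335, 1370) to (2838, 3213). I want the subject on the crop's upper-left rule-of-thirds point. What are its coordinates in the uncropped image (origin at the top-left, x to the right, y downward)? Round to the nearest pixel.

x = 1836 px, y = 1984 px

Crop width = 2838 − 1335 = 1503 px; one third is 501.00 px.
Crop height = 3213 − 1370 = 1843 px; one third is 614.33 px.
The upper-left point is one-third across and one-third down within the crop:
x = 1335 + 1 × 501.00 ≈ 1836; y = 1370 + 1 × 614.33 ≈ 1984.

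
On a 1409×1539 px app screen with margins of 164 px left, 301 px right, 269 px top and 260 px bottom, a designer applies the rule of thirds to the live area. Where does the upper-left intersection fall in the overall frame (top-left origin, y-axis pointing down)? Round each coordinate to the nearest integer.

x = 479 px, y = 606 px

Content width = 1409 − 164 − 301 = 944 px; content height = 1539 − 269 − 260 = 1010 px.
Upper-left is one-third across and one-third down within the live area.
x = 164 + 1 × 944/3 = 164 + 314.67 ≈ 479
y = 269 + 1 × 1010/3 = 269 + 336.67 ≈ 606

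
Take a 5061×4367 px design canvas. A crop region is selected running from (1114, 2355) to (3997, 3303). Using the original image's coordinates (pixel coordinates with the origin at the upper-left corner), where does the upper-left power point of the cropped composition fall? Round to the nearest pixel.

Crop width = 3997 − 1114 = 2883 px; one third is 961.00 px.
Crop height = 3303 − 2355 = 948 px; one third is 316.00 px.
The upper-left point is one-third across and one-third down within the crop:
x = 1114 + 1 × 961.00 ≈ 2075; y = 2355 + 1 × 316.00 ≈ 2671.

x = 2075 px, y = 2671 px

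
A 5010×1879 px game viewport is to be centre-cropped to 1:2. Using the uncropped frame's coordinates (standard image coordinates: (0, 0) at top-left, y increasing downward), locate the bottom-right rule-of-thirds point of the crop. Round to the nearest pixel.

(2662, 1253)

5010/1879 > 1/2, so the 1:2 crop keeps the full height 1879 and trims width to 1879 × 1/2 = 939.50 px.
Left offset = (5010 − 939.50)/2 = 2035.25 px; top offset = 0.
Bottom-right is two-thirds across and two-thirds down within the crop:
x = 2035.25 + 2 × 939.50/3 ≈ 2662; y = 0.00 + 2 × 1879.00/3 ≈ 1253.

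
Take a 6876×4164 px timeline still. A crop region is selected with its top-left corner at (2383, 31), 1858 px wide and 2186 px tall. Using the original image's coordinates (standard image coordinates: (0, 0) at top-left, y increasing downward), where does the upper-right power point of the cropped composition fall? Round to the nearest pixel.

One third of the crop width 1858 is 619.33 px.
One third of the crop height 2186 is 728.67 px.
The upper-right point is two-thirds across and one-third down within the crop:
x = 2383 + 2 × 619.33 ≈ 3622; y = 31 + 1 × 728.67 ≈ 760.

(3622, 760)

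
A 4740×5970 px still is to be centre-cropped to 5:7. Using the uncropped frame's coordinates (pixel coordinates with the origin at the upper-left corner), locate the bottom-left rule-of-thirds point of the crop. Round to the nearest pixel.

4740/5970 > 5/7, so the 5:7 crop keeps the full height 5970 and trims width to 5970 × 5/7 = 4264.29 px.
Left offset = (4740 − 4264.29)/2 = 237.86 px; top offset = 0.
Bottom-left is one-third across and two-thirds down within the crop:
x = 237.86 + 1 × 4264.29/3 ≈ 1659; y = 0.00 + 2 × 5970.00/3 ≈ 3980.

(1659, 3980)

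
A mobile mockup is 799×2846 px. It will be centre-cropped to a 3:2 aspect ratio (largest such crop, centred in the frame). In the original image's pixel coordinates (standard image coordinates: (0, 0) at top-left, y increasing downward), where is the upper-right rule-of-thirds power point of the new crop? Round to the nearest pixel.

x = 533 px, y = 1334 px

799/2846 < 3/2, so the 3:2 crop keeps the full width 799 and trims height to 799 × 2/3 = 532.67 px.
Top offset = (2846 − 532.67)/2 = 1156.67 px; left offset = 0.
Upper-right is two-thirds across and one-third down within the crop:
x = 0.00 + 2 × 799.00/3 ≈ 533; y = 1156.67 + 1 × 532.67/3 ≈ 1334.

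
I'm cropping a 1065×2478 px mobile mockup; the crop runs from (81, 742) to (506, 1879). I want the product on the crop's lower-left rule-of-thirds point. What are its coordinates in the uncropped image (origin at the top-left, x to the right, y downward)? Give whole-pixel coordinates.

(223, 1500)

Crop width = 506 − 81 = 425 px; one third is 141.67 px.
Crop height = 1879 − 742 = 1137 px; one third is 379.00 px.
The lower-left point is one-third across and two-thirds down within the crop:
x = 81 + 1 × 141.67 ≈ 223; y = 742 + 2 × 379.00 ≈ 1500.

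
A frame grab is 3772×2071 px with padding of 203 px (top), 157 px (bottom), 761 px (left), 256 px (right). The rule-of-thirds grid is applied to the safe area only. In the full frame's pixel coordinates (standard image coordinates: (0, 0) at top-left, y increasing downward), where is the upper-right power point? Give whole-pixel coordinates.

Content width = 3772 − 761 − 256 = 2755 px; content height = 2071 − 203 − 157 = 1711 px.
Upper-right is two-thirds across and one-third down within the safe area.
x = 761 + 2 × 2755/3 = 761 + 1836.67 ≈ 2598
y = 203 + 1 × 1711/3 = 203 + 570.33 ≈ 773

x = 2598 px, y = 773 px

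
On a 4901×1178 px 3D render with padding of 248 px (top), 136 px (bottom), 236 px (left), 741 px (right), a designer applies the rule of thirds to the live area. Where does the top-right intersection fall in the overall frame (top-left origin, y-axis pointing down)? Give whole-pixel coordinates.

Content width = 4901 − 236 − 741 = 3924 px; content height = 1178 − 248 − 136 = 794 px.
Top-right is two-thirds across and one-third down within the live area.
x = 236 + 2 × 3924/3 = 236 + 2616.00 ≈ 2852
y = 248 + 1 × 794/3 = 248 + 264.67 ≈ 513

(2852, 513)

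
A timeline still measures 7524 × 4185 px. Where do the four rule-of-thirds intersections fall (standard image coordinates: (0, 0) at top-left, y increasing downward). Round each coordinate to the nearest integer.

One third of 7524 is 2508; one third of 4185 is 1395.
Vertical third lines at x = 2508 and x = 5016; horizontal third lines at y = 1395 and y = 2790.

(2508, 1395), (5016, 1395), (2508, 2790), (5016, 2790)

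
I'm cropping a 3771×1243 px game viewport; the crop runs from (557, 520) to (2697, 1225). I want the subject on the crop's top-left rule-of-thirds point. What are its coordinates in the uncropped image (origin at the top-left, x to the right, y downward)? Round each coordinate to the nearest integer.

Crop width = 2697 − 557 = 2140 px; one third is 713.33 px.
Crop height = 1225 − 520 = 705 px; one third is 235.00 px.
The top-left point is one-third across and one-third down within the crop:
x = 557 + 1 × 713.33 ≈ 1270; y = 520 + 1 × 235.00 ≈ 755.

(1270, 755)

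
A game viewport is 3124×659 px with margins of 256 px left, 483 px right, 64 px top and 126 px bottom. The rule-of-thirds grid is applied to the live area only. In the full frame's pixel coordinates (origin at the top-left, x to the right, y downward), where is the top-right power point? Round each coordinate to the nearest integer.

(1846, 220)

Content width = 3124 − 256 − 483 = 2385 px; content height = 659 − 64 − 126 = 469 px.
Top-right is two-thirds across and one-third down within the live area.
x = 256 + 2 × 2385/3 = 256 + 1590.00 ≈ 1846
y = 64 + 1 × 469/3 = 64 + 156.33 ≈ 220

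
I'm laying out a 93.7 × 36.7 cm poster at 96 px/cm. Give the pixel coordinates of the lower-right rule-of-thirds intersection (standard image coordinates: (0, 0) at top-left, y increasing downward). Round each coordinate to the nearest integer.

(5997, 2349)

In pixels the canvas is 93.7 × 96 = 8995.2 wide and 36.7 × 96 = 3523.2 tall.
The lower-right point is two-thirds across and two-thirds down:
x = 2 × 8995.2/3 ≈ 5997; y = 2 × 3523.2/3 ≈ 2349.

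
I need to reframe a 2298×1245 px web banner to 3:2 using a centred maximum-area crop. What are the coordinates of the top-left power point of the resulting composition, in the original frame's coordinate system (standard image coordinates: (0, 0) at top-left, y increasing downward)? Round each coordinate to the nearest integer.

2298/1245 > 3/2, so the 3:2 crop keeps the full height 1245 and trims width to 1245 × 3/2 = 1867.50 px.
Left offset = (2298 − 1867.50)/2 = 215.25 px; top offset = 0.
Top-left is one-third across and one-third down within the crop:
x = 215.25 + 1 × 1867.50/3 ≈ 838; y = 0.00 + 1 × 1245.00/3 ≈ 415.

x = 838 px, y = 415 px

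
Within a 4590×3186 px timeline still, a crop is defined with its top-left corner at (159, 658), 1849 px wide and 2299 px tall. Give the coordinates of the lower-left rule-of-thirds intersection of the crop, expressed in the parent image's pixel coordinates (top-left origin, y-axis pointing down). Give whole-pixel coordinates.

One third of the crop width 1849 is 616.33 px.
One third of the crop height 2299 is 766.33 px.
The lower-left point is one-third across and two-thirds down within the crop:
x = 159 + 1 × 616.33 ≈ 775; y = 658 + 2 × 766.33 ≈ 2191.

x = 775 px, y = 2191 px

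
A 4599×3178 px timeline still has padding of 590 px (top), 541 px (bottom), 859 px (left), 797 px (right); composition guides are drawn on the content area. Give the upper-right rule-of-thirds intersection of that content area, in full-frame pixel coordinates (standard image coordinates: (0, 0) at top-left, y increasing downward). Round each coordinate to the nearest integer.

Content width = 4599 − 859 − 797 = 2943 px; content height = 3178 − 590 − 541 = 2047 px.
Upper-right is two-thirds across and one-third down within the content area.
x = 859 + 2 × 2943/3 = 859 + 1962.00 ≈ 2821
y = 590 + 1 × 2047/3 = 590 + 682.33 ≈ 1272

x = 2821 px, y = 1272 px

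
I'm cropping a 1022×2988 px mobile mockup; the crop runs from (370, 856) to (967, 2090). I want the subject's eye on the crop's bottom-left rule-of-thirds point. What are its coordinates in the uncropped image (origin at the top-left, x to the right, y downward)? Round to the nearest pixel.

Crop width = 967 − 370 = 597 px; one third is 199.00 px.
Crop height = 2090 − 856 = 1234 px; one third is 411.33 px.
The bottom-left point is one-third across and two-thirds down within the crop:
x = 370 + 1 × 199.00 ≈ 569; y = 856 + 2 × 411.33 ≈ 1679.

(569, 1679)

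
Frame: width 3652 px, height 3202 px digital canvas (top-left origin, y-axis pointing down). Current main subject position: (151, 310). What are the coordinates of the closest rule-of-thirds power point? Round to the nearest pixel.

(1217, 1067)

Third lines: x ∈ {1217, 2435}, y ∈ {1067, 2135}.
151 is closer to x = 1217; 310 is closer to y = 1067.
So the nearest intersection is the upper-left power point.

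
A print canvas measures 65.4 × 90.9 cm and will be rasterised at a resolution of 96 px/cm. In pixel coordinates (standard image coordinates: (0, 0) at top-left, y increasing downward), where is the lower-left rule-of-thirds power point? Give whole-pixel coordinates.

In pixels the canvas is 65.4 × 96 = 6278.4 wide and 90.9 × 96 = 8726.4 tall.
The lower-left point is one-third across and two-thirds down:
x = 1 × 6278.4/3 ≈ 2093; y = 2 × 8726.4/3 ≈ 5818.

(2093, 5818)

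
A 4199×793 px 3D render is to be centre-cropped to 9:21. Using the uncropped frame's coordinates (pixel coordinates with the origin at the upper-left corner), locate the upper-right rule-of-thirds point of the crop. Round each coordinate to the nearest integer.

x = 2156 px, y = 264 px

4199/793 > 9/21, so the 9:21 crop keeps the full height 793 and trims width to 793 × 9/21 = 339.86 px.
Left offset = (4199 − 339.86)/2 = 1929.57 px; top offset = 0.
Upper-right is two-thirds across and one-third down within the crop:
x = 1929.57 + 2 × 339.86/3 ≈ 2156; y = 0.00 + 1 × 793.00/3 ≈ 264.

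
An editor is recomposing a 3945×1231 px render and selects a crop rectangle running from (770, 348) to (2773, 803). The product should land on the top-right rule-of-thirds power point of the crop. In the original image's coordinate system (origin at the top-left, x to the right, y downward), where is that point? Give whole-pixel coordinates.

Crop width = 2773 − 770 = 2003 px; one third is 667.67 px.
Crop height = 803 − 348 = 455 px; one third is 151.67 px.
The top-right point is two-thirds across and one-third down within the crop:
x = 770 + 2 × 667.67 ≈ 2105; y = 348 + 1 × 151.67 ≈ 500.

(2105, 500)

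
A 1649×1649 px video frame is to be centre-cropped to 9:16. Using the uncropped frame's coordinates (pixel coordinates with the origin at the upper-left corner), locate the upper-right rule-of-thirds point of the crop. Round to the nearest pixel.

1649/1649 > 9/16, so the 9:16 crop keeps the full height 1649 and trims width to 1649 × 9/16 = 927.56 px.
Left offset = (1649 − 927.56)/2 = 360.72 px; top offset = 0.
Upper-right is two-thirds across and one-third down within the crop:
x = 360.72 + 2 × 927.56/3 ≈ 979; y = 0.00 + 1 × 1649.00/3 ≈ 550.

x = 979 px, y = 550 px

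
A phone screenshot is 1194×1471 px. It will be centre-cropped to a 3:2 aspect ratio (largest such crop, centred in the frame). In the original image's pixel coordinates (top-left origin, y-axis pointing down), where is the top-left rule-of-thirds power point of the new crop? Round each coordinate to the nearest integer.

x = 398 px, y = 603 px

1194/1471 < 3/2, so the 3:2 crop keeps the full width 1194 and trims height to 1194 × 2/3 = 796.00 px.
Top offset = (1471 − 796.00)/2 = 337.50 px; left offset = 0.
Top-left is one-third across and one-third down within the crop:
x = 0.00 + 1 × 1194.00/3 ≈ 398; y = 337.50 + 1 × 796.00/3 ≈ 603.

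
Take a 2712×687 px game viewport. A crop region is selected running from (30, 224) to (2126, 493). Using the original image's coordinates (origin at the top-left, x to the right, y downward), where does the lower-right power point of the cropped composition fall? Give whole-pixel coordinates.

Crop width = 2126 − 30 = 2096 px; one third is 698.67 px.
Crop height = 493 − 224 = 269 px; one third is 89.67 px.
The lower-right point is two-thirds across and two-thirds down within the crop:
x = 30 + 2 × 698.67 ≈ 1427; y = 224 + 2 × 89.67 ≈ 403.

x = 1427 px, y = 403 px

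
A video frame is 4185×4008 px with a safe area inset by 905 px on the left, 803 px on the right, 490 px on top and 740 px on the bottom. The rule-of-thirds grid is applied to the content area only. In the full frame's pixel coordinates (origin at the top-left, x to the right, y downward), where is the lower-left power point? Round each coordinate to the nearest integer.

x = 1731 px, y = 2342 px

Content width = 4185 − 905 − 803 = 2477 px; content height = 4008 − 490 − 740 = 2778 px.
Lower-left is one-third across and two-thirds down within the content area.
x = 905 + 1 × 2477/3 = 905 + 825.67 ≈ 1731
y = 490 + 2 × 2778/3 = 490 + 1852.00 ≈ 2342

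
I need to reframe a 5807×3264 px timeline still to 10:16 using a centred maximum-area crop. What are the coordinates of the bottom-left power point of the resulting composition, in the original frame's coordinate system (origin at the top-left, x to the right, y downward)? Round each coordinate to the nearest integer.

(2564, 2176)

5807/3264 > 10/16, so the 10:16 crop keeps the full height 3264 and trims width to 3264 × 10/16 = 2040.00 px.
Left offset = (5807 − 2040.00)/2 = 1883.50 px; top offset = 0.
Bottom-left is one-third across and two-thirds down within the crop:
x = 1883.50 + 1 × 2040.00/3 ≈ 2564; y = 0.00 + 2 × 3264.00/3 ≈ 2176.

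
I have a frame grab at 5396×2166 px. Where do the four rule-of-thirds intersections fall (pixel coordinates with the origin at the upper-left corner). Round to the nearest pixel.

One third of 5396 is 1798.67; one third of 2166 is 722.
Vertical third lines at x = 1799 and x = 3597; horizontal third lines at y = 722 and y = 1444.

(1799, 722), (3597, 722), (1799, 1444), (3597, 1444)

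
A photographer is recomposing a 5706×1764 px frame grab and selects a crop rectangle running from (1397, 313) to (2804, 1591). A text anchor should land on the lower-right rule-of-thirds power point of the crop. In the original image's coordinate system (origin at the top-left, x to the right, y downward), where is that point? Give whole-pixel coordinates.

(2335, 1165)

Crop width = 2804 − 1397 = 1407 px; one third is 469.00 px.
Crop height = 1591 − 313 = 1278 px; one third is 426.00 px.
The lower-right point is two-thirds across and two-thirds down within the crop:
x = 1397 + 2 × 469.00 ≈ 2335; y = 313 + 2 × 426.00 ≈ 1165.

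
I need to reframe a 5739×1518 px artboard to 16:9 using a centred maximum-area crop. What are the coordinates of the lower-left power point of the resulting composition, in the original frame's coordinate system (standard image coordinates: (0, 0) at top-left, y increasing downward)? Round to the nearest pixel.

x = 2420 px, y = 1012 px

5739/1518 > 16/9, so the 16:9 crop keeps the full height 1518 and trims width to 1518 × 16/9 = 2698.67 px.
Left offset = (5739 − 2698.67)/2 = 1520.17 px; top offset = 0.
Lower-left is one-third across and two-thirds down within the crop:
x = 1520.17 + 1 × 2698.67/3 ≈ 2420; y = 0.00 + 2 × 1518.00/3 ≈ 1012.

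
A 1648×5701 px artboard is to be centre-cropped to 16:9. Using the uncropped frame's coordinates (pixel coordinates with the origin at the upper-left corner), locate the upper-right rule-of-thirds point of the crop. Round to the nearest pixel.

1648/5701 < 16/9, so the 16:9 crop keeps the full width 1648 and trims height to 1648 × 9/16 = 927.00 px.
Top offset = (5701 − 927.00)/2 = 2387.00 px; left offset = 0.
Upper-right is two-thirds across and one-third down within the crop:
x = 0.00 + 2 × 1648.00/3 ≈ 1099; y = 2387.00 + 1 × 927.00/3 ≈ 2696.

(1099, 2696)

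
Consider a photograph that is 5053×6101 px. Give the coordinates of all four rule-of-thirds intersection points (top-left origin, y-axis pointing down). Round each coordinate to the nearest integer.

One third of 5053 is 1684.33; one third of 6101 is 2033.67.
Vertical third lines at x = 1684 and x = 3369; horizontal third lines at y = 2034 and y = 4067.

(1684, 2034), (3369, 2034), (1684, 4067), (3369, 4067)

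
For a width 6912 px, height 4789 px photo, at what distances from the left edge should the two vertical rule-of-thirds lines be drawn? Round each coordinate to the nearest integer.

2304 px and 4608 px

6912 / 3 = 2304, so the vertical lines sit at one and two thirds of 6912.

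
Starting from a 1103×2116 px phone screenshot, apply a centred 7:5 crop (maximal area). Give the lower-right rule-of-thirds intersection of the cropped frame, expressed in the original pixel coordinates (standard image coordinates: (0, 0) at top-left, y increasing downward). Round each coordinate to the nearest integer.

(735, 1189)

1103/2116 < 7/5, so the 7:5 crop keeps the full width 1103 and trims height to 1103 × 5/7 = 787.86 px.
Top offset = (2116 − 787.86)/2 = 664.07 px; left offset = 0.
Lower-right is two-thirds across and two-thirds down within the crop:
x = 0.00 + 2 × 1103.00/3 ≈ 735; y = 664.07 + 2 × 787.86/3 ≈ 1189.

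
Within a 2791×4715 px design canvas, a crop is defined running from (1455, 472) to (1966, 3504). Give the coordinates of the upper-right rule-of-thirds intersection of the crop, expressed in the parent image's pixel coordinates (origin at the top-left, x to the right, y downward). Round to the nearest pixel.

Crop width = 1966 − 1455 = 511 px; one third is 170.33 px.
Crop height = 3504 − 472 = 3032 px; one third is 1010.67 px.
The upper-right point is two-thirds across and one-third down within the crop:
x = 1455 + 2 × 170.33 ≈ 1796; y = 472 + 1 × 1010.67 ≈ 1483.

(1796, 1483)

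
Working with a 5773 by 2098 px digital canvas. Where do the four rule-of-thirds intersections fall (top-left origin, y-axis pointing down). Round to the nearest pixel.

(1924, 699), (3849, 699), (1924, 1399), (3849, 1399)

One third of 5773 is 1924.33; one third of 2098 is 699.33.
Vertical third lines at x = 1924 and x = 3849; horizontal third lines at y = 699 and y = 1399.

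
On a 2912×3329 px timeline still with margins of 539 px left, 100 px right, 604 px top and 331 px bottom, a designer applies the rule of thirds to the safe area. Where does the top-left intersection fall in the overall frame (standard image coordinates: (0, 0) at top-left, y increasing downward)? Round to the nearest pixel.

Content width = 2912 − 539 − 100 = 2273 px; content height = 3329 − 604 − 331 = 2394 px.
Top-left is one-third across and one-third down within the safe area.
x = 539 + 1 × 2273/3 = 539 + 757.67 ≈ 1297
y = 604 + 1 × 2394/3 = 604 + 798.00 ≈ 1402

(1297, 1402)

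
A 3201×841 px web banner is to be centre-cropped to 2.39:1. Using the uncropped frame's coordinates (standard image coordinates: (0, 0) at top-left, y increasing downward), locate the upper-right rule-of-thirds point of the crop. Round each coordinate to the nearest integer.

(1935, 280)

3201/841 > 2.39/1, so the 2.39:1 crop keeps the full height 841 and trims width to 841 × 2.39/1 = 2009.99 px.
Left offset = (3201 − 2009.99)/2 = 595.50 px; top offset = 0.
Upper-right is two-thirds across and one-third down within the crop:
x = 595.50 + 2 × 2009.99/3 ≈ 1935; y = 0.00 + 1 × 841.00/3 ≈ 280.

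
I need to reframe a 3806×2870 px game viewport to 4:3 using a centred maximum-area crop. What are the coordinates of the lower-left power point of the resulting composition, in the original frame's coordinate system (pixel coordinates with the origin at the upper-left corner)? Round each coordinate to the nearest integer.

3806/2870 < 4/3, so the 4:3 crop keeps the full width 3806 and trims height to 3806 × 3/4 = 2854.50 px.
Top offset = (2870 − 2854.50)/2 = 7.75 px; left offset = 0.
Lower-left is one-third across and two-thirds down within the crop:
x = 0.00 + 1 × 3806.00/3 ≈ 1269; y = 7.75 + 2 × 2854.50/3 ≈ 1911.

(1269, 1911)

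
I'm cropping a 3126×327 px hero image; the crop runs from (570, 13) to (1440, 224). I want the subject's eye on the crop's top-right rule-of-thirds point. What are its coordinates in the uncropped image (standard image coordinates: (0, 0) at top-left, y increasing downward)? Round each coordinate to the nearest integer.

Crop width = 1440 − 570 = 870 px; one third is 290.00 px.
Crop height = 224 − 13 = 211 px; one third is 70.33 px.
The top-right point is two-thirds across and one-third down within the crop:
x = 570 + 2 × 290.00 ≈ 1150; y = 13 + 1 × 70.33 ≈ 83.

x = 1150 px, y = 83 px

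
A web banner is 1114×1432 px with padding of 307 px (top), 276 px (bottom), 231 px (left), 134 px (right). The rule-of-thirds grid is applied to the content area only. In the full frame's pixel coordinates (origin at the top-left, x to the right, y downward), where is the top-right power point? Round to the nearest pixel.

Content width = 1114 − 231 − 134 = 749 px; content height = 1432 − 307 − 276 = 849 px.
Top-right is two-thirds across and one-third down within the content area.
x = 231 + 2 × 749/3 = 231 + 499.33 ≈ 730
y = 307 + 1 × 849/3 = 307 + 283.00 ≈ 590

x = 730 px, y = 590 px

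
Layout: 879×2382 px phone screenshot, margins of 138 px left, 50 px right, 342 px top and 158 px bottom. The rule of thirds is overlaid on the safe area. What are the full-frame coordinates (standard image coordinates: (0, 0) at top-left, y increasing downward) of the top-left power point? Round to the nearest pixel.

Content width = 879 − 138 − 50 = 691 px; content height = 2382 − 342 − 158 = 1882 px.
Top-left is one-third across and one-third down within the safe area.
x = 138 + 1 × 691/3 = 138 + 230.33 ≈ 368
y = 342 + 1 × 1882/3 = 342 + 627.33 ≈ 969

x = 368 px, y = 969 px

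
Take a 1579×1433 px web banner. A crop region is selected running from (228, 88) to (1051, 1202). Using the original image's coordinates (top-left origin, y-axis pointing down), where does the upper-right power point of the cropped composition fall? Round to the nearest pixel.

Crop width = 1051 − 228 = 823 px; one third is 274.33 px.
Crop height = 1202 − 88 = 1114 px; one third is 371.33 px.
The upper-right point is two-thirds across and one-third down within the crop:
x = 228 + 2 × 274.33 ≈ 777; y = 88 + 1 × 371.33 ≈ 459.

(777, 459)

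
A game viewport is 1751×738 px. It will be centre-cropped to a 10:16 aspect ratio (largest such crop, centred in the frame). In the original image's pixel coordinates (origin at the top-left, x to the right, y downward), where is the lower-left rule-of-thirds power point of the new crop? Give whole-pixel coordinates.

1751/738 > 10/16, so the 10:16 crop keeps the full height 738 and trims width to 738 × 10/16 = 461.25 px.
Left offset = (1751 − 461.25)/2 = 644.88 px; top offset = 0.
Lower-left is one-third across and two-thirds down within the crop:
x = 644.88 + 1 × 461.25/3 ≈ 799; y = 0.00 + 2 × 738.00/3 ≈ 492.

(799, 492)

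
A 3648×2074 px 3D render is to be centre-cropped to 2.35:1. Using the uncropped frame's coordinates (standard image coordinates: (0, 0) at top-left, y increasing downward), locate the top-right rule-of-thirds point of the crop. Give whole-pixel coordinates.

3648/2074 < 2.35/1, so the 2.35:1 crop keeps the full width 3648 and trims height to 3648 × 1/2.35 = 1552.34 px.
Top offset = (2074 − 1552.34)/2 = 260.83 px; left offset = 0.
Top-right is two-thirds across and one-third down within the crop:
x = 0.00 + 2 × 3648.00/3 ≈ 2432; y = 260.83 + 1 × 1552.34/3 ≈ 778.

(2432, 778)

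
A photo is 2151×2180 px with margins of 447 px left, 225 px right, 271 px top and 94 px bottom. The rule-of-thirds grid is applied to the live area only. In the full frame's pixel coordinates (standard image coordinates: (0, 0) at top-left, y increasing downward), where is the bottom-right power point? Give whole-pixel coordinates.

Content width = 2151 − 447 − 225 = 1479 px; content height = 2180 − 271 − 94 = 1815 px.
Bottom-right is two-thirds across and two-thirds down within the live area.
x = 447 + 2 × 1479/3 = 447 + 986.00 ≈ 1433
y = 271 + 2 × 1815/3 = 271 + 1210.00 ≈ 1481

x = 1433 px, y = 1481 px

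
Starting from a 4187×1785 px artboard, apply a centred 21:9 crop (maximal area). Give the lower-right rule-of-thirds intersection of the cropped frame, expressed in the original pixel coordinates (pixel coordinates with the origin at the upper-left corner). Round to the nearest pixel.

4187/1785 > 21/9, so the 21:9 crop keeps the full height 1785 and trims width to 1785 × 21/9 = 4165.00 px.
Left offset = (4187 − 4165.00)/2 = 11.00 px; top offset = 0.
Lower-right is two-thirds across and two-thirds down within the crop:
x = 11.00 + 2 × 4165.00/3 ≈ 2788; y = 0.00 + 2 × 1785.00/3 ≈ 1190.

x = 2788 px, y = 1190 px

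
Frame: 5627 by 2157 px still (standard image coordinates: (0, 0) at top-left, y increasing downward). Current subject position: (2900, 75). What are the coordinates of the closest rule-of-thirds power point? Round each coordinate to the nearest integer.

x = 3751 px, y = 719 px

Third lines: x ∈ {1876, 3751}, y ∈ {719, 1438}.
2900 is closer to x = 3751; 75 is closer to y = 719.
So the nearest intersection is the upper-right power point.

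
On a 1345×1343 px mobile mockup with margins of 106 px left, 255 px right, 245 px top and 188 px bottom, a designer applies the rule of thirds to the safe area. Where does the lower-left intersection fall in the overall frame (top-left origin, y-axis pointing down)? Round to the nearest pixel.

Content width = 1345 − 106 − 255 = 984 px; content height = 1343 − 245 − 188 = 910 px.
Lower-left is one-third across and two-thirds down within the safe area.
x = 106 + 1 × 984/3 = 106 + 328.00 ≈ 434
y = 245 + 2 × 910/3 = 245 + 606.67 ≈ 852

x = 434 px, y = 852 px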